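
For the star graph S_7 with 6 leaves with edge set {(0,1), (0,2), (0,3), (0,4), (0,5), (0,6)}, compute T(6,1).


A star on 7 vertices is a tree with 6 edges.
T(x,y) = x^(6) for any tree.
T(6,1) = 6^6 = 46656.

46656


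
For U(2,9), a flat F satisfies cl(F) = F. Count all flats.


Flats of U(2,9): every subset of size < 2 is a flat, plus E itself.
Count = (9 choose 0) + (9 choose 1) + 1
     = 1 + 9 + 1
     = 11.

11


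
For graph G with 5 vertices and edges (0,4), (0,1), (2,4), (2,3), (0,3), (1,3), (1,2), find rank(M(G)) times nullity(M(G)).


r(M) = |V| - c = 5 - 1 = 4.
nullity = |E| - r(M) = 7 - 4 = 3.
Product = 4 * 3 = 12.

12


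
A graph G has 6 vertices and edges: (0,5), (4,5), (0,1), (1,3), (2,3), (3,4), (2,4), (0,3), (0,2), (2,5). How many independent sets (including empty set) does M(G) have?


An independent set in a graphic matroid is an acyclic edge subset.
G has 6 vertices and 10 edges.
Enumerate all 2^10 = 1024 subsets, checking for acyclicity.
Total independent sets = 454.

454


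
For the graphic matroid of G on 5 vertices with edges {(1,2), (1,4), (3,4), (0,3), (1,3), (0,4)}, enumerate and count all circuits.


A circuit in a graphic matroid = edge set of a simple cycle.
G has 5 vertices and 6 edges.
Enumerating all minimal edge subsets forming cycles...
Total circuits found: 3.

3


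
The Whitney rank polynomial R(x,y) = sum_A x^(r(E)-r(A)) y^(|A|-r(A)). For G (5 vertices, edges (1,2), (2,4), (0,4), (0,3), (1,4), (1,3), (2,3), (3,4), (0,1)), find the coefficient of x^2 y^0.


R(x,y) = sum over A in 2^E of x^(r(E)-r(A)) * y^(|A|-r(A)).
G has 5 vertices, 9 edges. r(E) = 4.
Enumerate all 2^9 = 512 subsets.
Count subsets with r(E)-r(A)=2 and |A|-r(A)=0: 36.

36


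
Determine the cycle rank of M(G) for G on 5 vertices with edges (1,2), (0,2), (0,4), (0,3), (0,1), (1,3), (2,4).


Cycle rank (nullity) = |E| - r(M) = |E| - (|V| - c).
|E| = 7, |V| = 5, c = 1.
Nullity = 7 - (5 - 1) = 7 - 4 = 3.

3


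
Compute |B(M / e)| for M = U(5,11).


Contracting e from U(5,11) gives U(4,10).
Bases of U(4,10) = C(10,4) = (10 * 9 * 8 * 7) / (1 * 2 * 3 * 4) = 210.

210


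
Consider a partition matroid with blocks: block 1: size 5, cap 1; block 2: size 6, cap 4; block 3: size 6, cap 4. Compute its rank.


Rank of a partition matroid = sum of min(|Si|, ci) for each block.
= min(5,1) + min(6,4) + min(6,4)
= 1 + 4 + 4
= 9.

9


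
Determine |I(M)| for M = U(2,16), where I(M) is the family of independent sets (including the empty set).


Independent sets of U(2,16) are all subsets of size <= 2.
Count = (16 choose 0) + (16 choose 1) + (16 choose 2)
     = 1 + 16 + 120
     = 137.

137


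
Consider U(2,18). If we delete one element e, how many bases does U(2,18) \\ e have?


Deleting e from U(2,18) gives U(2,17) since n > r.
Bases of U(2,17) = C(17,2) = 17! / (2! * 15!) = 136.

136


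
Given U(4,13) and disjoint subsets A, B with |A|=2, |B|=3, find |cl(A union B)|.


|A union B| = 2 + 3 = 5 (disjoint).
In U(4,13), cl(S) = S if |S| < 4, else cl(S) = E.
Since 5 >= 4, cl(A union B) = E.
|cl(A union B)| = 13.

13


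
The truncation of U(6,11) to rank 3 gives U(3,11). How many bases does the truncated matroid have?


Truncating U(6,11) to rank 3 gives U(3,11).
Bases of U(3,11) are all 3-element subsets of 11 elements.
Number of bases = C(11,3) = 11! / (3! * 8!) = 165.

165


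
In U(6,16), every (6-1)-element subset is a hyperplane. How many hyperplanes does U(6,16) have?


Hyperplanes of U(6,16) are flats of rank 5.
In a uniform matroid, these are exactly the (5)-element subsets.
Count = C(16,5) = 16! / (5! * 11!) = 4368.

4368


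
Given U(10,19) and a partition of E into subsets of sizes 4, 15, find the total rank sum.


r(Ai) = min(|Ai|, 10) for each part.
Sum = min(4,10) + min(15,10)
    = 4 + 10
    = 14.

14


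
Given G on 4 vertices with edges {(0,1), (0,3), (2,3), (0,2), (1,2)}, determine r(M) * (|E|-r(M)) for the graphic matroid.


r(M) = |V| - c = 4 - 1 = 3.
nullity = |E| - r(M) = 5 - 3 = 2.
Product = 3 * 2 = 6.

6


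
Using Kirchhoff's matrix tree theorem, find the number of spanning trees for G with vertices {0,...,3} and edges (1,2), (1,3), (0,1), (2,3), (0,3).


By Kirchhoff's matrix tree theorem, the number of spanning trees equals
the determinant of any cofactor of the Laplacian matrix L.
G has 4 vertices and 5 edges.
Computing the (3 x 3) cofactor determinant gives 8.

8


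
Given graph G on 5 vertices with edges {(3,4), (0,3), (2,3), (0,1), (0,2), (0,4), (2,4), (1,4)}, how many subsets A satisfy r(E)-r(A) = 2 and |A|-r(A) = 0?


R(x,y) = sum over A in 2^E of x^(r(E)-r(A)) * y^(|A|-r(A)).
G has 5 vertices, 8 edges. r(E) = 4.
Enumerate all 2^8 = 256 subsets.
Count subsets with r(E)-r(A)=2 and |A|-r(A)=0: 28.

28


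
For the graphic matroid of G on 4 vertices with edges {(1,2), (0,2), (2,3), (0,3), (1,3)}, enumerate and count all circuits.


A circuit in a graphic matroid = edge set of a simple cycle.
G has 4 vertices and 5 edges.
Enumerating all minimal edge subsets forming cycles...
Total circuits found: 3.

3


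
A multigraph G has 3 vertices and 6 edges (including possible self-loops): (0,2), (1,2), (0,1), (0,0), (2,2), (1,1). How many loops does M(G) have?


In a graphic matroid, a loop is a self-loop edge (u,u) with rank 0.
Examining all 6 edges for self-loops...
Self-loops found: (0,0), (2,2), (1,1)
Number of loops = 3.

3


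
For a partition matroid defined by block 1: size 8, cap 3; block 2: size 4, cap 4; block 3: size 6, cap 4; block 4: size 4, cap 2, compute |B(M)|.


A basis picks exactly ci elements from block i.
Number of bases = product of C(|Si|, ci).
= C(8,3) * C(4,4) * C(6,4) * C(4,2)
= 56 * 1 * 15 * 6
= 5040.

5040


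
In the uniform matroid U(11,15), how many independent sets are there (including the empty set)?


Independent sets of U(11,15) are all subsets of size <= 11.
Count = (15 choose 0) + (15 choose 1) + (15 choose 2) + (15 choose 3) + (15 choose 4) + (15 choose 5) + (15 choose 6) + (15 choose 7) + (15 choose 8) + (15 choose 9) + (15 choose 10) + (15 choose 11)
     = 1 + 15 + 105 + 455 + 1365 + 3003 + 5005 + 6435 + 6435 + 5005 + 3003 + 1365
     = 32192.

32192


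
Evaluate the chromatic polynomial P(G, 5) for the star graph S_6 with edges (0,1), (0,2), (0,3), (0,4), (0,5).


P(tree, k) = k * (k-1)^(5) for any tree on 6 vertices.
P(5) = 5 * 4^5 = 5 * 1024 = 5120.

5120


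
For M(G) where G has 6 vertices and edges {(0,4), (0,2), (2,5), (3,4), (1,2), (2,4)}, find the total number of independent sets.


An independent set in a graphic matroid is an acyclic edge subset.
G has 6 vertices and 6 edges.
Enumerate all 2^6 = 64 subsets, checking for acyclicity.
Total independent sets = 56.

56


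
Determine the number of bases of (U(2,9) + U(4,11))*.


(M1+M2)* = M1* + M2*.
M1* = U(7,9), bases: C(9,7) = 36.
M2* = U(7,11), bases: C(11,7) = 330.
|B(M*)| = 36 * 330 = 11880.

11880


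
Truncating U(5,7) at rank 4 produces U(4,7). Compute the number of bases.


Truncating U(5,7) to rank 4 gives U(4,7).
Bases of U(4,7) are all 4-element subsets of 7 elements.
Number of bases = C(7,4) = 7! / (4! * 3!) = 35.

35


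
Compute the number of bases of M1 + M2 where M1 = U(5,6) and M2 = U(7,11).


Bases of a direct sum M1 + M2: |B| = |B(M1)| * |B(M2)|.
|B(U(5,6))| = C(6,5) = 6.
|B(U(7,11))| = C(11,7) = 330.
Total bases = 6 * 330 = 1980.

1980


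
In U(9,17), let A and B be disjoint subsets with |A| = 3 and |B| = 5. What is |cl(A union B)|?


|A union B| = 3 + 5 = 8 (disjoint).
In U(9,17), cl(S) = S if |S| < 9, else cl(S) = E.
Since 8 < 9, cl(A union B) = A union B.
|cl(A union B)| = 8.

8


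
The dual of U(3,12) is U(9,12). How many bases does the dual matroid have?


The dual of U(r,n) is U(n-r, n) = U(9,12).
Bases of U(9,12) are all (9)-element subsets.
|B(M*)| = (12 choose 9) = 220.

220


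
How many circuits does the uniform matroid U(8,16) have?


In U(8,16), circuits are the (9)-element subsets.
Any set of 9 elements is dependent, and removing any one element gives
an independent set of size 8, so it is a minimal dependent set.
Number of circuits = (16 choose 9) = 11440.

11440


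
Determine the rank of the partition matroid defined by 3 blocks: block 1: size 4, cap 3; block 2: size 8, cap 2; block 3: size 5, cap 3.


Rank of a partition matroid = sum of min(|Si|, ci) for each block.
= min(4,3) + min(8,2) + min(5,3)
= 3 + 2 + 3
= 8.

8


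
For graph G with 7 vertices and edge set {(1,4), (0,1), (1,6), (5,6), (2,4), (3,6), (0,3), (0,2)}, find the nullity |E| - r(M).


Cycle rank (nullity) = |E| - r(M) = |E| - (|V| - c).
|E| = 8, |V| = 7, c = 1.
Nullity = 8 - (7 - 1) = 8 - 6 = 2.

2


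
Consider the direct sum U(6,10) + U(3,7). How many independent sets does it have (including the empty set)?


For a direct sum, |I(M1+M2)| = |I(M1)| * |I(M2)|.
|I(U(6,10))| = sum C(10,k) for k=0..6 = 848.
|I(U(3,7))| = sum C(7,k) for k=0..3 = 64.
Total = 848 * 64 = 54272.

54272


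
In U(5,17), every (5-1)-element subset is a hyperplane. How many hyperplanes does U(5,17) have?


Hyperplanes of U(5,17) are flats of rank 4.
In a uniform matroid, these are exactly the (4)-element subsets.
Count = C(17,4) = (17 * 16 * 15 * 14) / (1 * 2 * 3 * 4) = 2380.

2380


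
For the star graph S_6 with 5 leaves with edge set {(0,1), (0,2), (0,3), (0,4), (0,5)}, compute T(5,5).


A star on 6 vertices is a tree with 5 edges.
T(x,y) = x^(5) for any tree.
T(5,5) = 5^5 = 3125.

3125


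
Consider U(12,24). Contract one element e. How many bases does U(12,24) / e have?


Contracting e from U(12,24) gives U(11,23).
Bases of U(11,23) = (23 choose 11) = 1352078.

1352078


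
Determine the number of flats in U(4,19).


Flats of U(4,19): every subset of size < 4 is a flat, plus E itself.
Count = C(19,0) + C(19,1) + C(19,2) + C(19,3) + 1
     = 1 + 19 + 171 + 969 + 1
     = 1161.

1161


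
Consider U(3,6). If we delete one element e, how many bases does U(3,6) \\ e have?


Deleting e from U(3,6) gives U(3,5) since n > r.
Bases of U(3,5) = (5 choose 3) = 10.

10


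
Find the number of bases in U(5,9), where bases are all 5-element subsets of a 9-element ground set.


Bases of U(5,9) are all 5-element subsets of the 9-element ground set.
Number of bases = C(9,5).
C(9,5) = 126.

126


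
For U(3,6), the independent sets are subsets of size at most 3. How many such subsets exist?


Independent sets of U(3,6) are all subsets of size <= 3.
Count = C(6,0) + C(6,1) + C(6,2) + C(6,3)
     = 1 + 6 + 15 + 20
     = 42.

42


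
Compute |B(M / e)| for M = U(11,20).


Contracting e from U(11,20) gives U(10,19).
Bases of U(10,19) = C(19,10) = 92378.

92378


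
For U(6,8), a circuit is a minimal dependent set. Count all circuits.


In U(6,8), circuits are the (7)-element subsets.
Any set of 7 elements is dependent, and removing any one element gives
an independent set of size 6, so it is a minimal dependent set.
Number of circuits = C(8,7) = 8! / (7! * 1!) = 8.

8


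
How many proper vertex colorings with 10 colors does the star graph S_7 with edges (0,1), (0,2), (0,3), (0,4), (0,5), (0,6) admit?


P(tree, k) = k * (k-1)^(6) for any tree on 7 vertices.
P(10) = 10 * 9^6 = 10 * 531441 = 5314410.

5314410


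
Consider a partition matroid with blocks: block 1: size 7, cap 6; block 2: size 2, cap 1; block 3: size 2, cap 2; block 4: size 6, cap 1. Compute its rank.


Rank of a partition matroid = sum of min(|Si|, ci) for each block.
= min(7,6) + min(2,1) + min(2,2) + min(6,1)
= 6 + 1 + 2 + 1
= 10.

10


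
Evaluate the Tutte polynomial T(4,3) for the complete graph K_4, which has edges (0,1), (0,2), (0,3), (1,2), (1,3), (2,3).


T(K_4; x,y) = x^3 + 3x^2 + 4xy + 2x + y^3 + 3y^2 + 2y.
Substituting x=4, y=3:
= 64 + 48 + 48 + 8 + 27 + 27 + 6
= 228.

228


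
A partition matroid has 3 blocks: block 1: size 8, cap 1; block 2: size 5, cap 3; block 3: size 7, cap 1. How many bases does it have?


A basis picks exactly ci elements from block i.
Number of bases = product of C(|Si|, ci).
= C(8,1) * C(5,3) * C(7,1)
= 8 * 10 * 7
= 560.

560


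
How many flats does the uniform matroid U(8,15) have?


Flats of U(8,15): every subset of size < 8 is a flat, plus E itself.
Count = C(15,0) + C(15,1) + C(15,2) + C(15,3) + C(15,4) + C(15,5) + C(15,6) + C(15,7) + 1
     = 1 + 15 + 105 + 455 + 1365 + 3003 + 5005 + 6435 + 1
     = 16385.

16385


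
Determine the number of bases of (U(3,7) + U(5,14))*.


(M1+M2)* = M1* + M2*.
M1* = U(4,7), bases: C(7,4) = 35.
M2* = U(9,14), bases: C(14,9) = 2002.
|B(M*)| = 35 * 2002 = 70070.

70070


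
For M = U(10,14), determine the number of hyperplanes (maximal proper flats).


Hyperplanes of U(10,14) are flats of rank 9.
In a uniform matroid, these are exactly the (9)-element subsets.
Count = C(14,9) = 14! / (9! * 5!) = 2002.

2002


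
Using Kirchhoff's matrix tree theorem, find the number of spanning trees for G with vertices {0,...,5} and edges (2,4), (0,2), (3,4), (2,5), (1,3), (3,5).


By Kirchhoff's matrix tree theorem, the number of spanning trees equals
the determinant of any cofactor of the Laplacian matrix L.
G has 6 vertices and 6 edges.
Computing the (5 x 5) cofactor determinant gives 4.

4


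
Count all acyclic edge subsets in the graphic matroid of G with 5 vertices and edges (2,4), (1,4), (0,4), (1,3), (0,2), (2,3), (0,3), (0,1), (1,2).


An independent set in a graphic matroid is an acyclic edge subset.
G has 5 vertices and 9 edges.
Enumerate all 2^9 = 512 subsets, checking for acyclicity.
Total independent sets = 198.

198


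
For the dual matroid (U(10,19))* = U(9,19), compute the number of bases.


The dual of U(r,n) is U(n-r, n) = U(9,19).
Bases of U(9,19) are all (9)-element subsets.
|B(M*)| = (19 choose 9) = 92378.

92378


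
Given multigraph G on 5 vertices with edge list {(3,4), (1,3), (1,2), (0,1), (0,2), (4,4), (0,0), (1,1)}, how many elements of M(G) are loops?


In a graphic matroid, a loop is a self-loop edge (u,u) with rank 0.
Examining all 8 edges for self-loops...
Self-loops found: (4,4), (0,0), (1,1)
Number of loops = 3.

3


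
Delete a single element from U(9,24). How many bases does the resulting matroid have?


Deleting e from U(9,24) gives U(9,23) since n > r.
Bases of U(9,23) = (23 choose 9) = 817190.

817190


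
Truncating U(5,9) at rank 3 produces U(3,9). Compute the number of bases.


Truncating U(5,9) to rank 3 gives U(3,9).
Bases of U(3,9) are all 3-element subsets of 9 elements.
Number of bases = C(9,3) = (9 * 8 * 7) / (1 * 2 * 3) = 84.

84


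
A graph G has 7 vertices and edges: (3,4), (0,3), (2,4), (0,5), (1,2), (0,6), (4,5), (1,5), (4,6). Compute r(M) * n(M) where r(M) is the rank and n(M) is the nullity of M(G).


r(M) = |V| - c = 7 - 1 = 6.
nullity = |E| - r(M) = 9 - 6 = 3.
Product = 6 * 3 = 18.

18


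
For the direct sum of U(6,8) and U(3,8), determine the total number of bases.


Bases of a direct sum M1 + M2: |B| = |B(M1)| * |B(M2)|.
|B(U(6,8))| = C(8,6) = 28.
|B(U(3,8))| = C(8,3) = 56.
Total bases = 28 * 56 = 1568.

1568


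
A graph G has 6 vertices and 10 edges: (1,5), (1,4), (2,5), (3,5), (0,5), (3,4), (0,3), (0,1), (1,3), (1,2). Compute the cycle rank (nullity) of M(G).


Cycle rank (nullity) = |E| - r(M) = |E| - (|V| - c).
|E| = 10, |V| = 6, c = 1.
Nullity = 10 - (6 - 1) = 10 - 5 = 5.

5


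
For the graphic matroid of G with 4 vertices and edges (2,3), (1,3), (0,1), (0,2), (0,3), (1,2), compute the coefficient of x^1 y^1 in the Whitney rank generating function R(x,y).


R(x,y) = sum over A in 2^E of x^(r(E)-r(A)) * y^(|A|-r(A)).
G has 4 vertices, 6 edges. r(E) = 3.
Enumerate all 2^6 = 64 subsets.
Count subsets with r(E)-r(A)=1 and |A|-r(A)=1: 4.

4


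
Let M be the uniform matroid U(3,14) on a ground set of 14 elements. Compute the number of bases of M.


Bases of U(3,14) are all 3-element subsets of the 14-element ground set.
Number of bases = C(14,3).
(14 choose 3) = 364.

364


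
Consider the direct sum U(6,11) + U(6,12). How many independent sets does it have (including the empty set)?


For a direct sum, |I(M1+M2)| = |I(M1)| * |I(M2)|.
|I(U(6,11))| = sum C(11,k) for k=0..6 = 1486.
|I(U(6,12))| = sum C(12,k) for k=0..6 = 2510.
Total = 1486 * 2510 = 3729860.

3729860


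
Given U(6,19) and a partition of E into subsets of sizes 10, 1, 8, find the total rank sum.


r(Ai) = min(|Ai|, 6) for each part.
Sum = min(10,6) + min(1,6) + min(8,6)
    = 6 + 1 + 6
    = 13.

13


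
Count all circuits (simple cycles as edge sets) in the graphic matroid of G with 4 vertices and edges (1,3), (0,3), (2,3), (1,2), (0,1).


A circuit in a graphic matroid = edge set of a simple cycle.
G has 4 vertices and 5 edges.
Enumerating all minimal edge subsets forming cycles...
Total circuits found: 3.

3


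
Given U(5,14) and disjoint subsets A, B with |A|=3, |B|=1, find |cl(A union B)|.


|A union B| = 3 + 1 = 4 (disjoint).
In U(5,14), cl(S) = S if |S| < 5, else cl(S) = E.
Since 4 < 5, cl(A union B) = A union B.
|cl(A union B)| = 4.

4


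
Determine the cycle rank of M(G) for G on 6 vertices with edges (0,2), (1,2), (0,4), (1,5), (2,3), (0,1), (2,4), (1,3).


Cycle rank (nullity) = |E| - r(M) = |E| - (|V| - c).
|E| = 8, |V| = 6, c = 1.
Nullity = 8 - (6 - 1) = 8 - 5 = 3.

3


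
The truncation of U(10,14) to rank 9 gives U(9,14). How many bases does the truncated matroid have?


Truncating U(10,14) to rank 9 gives U(9,14).
Bases of U(9,14) are all 9-element subsets of 14 elements.
Number of bases = (14 choose 9) = 2002.

2002


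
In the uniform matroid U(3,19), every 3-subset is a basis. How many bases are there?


Bases of U(3,19) are all 3-element subsets of the 19-element ground set.
Number of bases = C(19,3).
(19 choose 3) = 969.

969


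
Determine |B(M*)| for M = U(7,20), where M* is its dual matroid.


The dual of U(r,n) is U(n-r, n) = U(13,20).
Bases of U(13,20) are all (13)-element subsets.
|B(M*)| = C(20,13) = 20! / (13! * 7!) = 77520.

77520


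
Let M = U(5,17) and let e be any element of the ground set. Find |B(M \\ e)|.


Deleting e from U(5,17) gives U(5,16) since n > r.
Bases of U(5,16) = C(16,5) = 4368.

4368


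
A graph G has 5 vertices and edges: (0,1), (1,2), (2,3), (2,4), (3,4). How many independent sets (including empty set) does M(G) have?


An independent set in a graphic matroid is an acyclic edge subset.
G has 5 vertices and 5 edges.
Enumerate all 2^5 = 32 subsets, checking for acyclicity.
Total independent sets = 28.

28


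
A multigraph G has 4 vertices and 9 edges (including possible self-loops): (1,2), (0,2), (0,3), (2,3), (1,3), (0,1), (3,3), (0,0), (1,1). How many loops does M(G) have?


In a graphic matroid, a loop is a self-loop edge (u,u) with rank 0.
Examining all 9 edges for self-loops...
Self-loops found: (3,3), (0,0), (1,1)
Number of loops = 3.

3


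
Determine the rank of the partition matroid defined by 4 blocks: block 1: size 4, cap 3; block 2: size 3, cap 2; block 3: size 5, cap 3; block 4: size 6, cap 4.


Rank of a partition matroid = sum of min(|Si|, ci) for each block.
= min(4,3) + min(3,2) + min(5,3) + min(6,4)
= 3 + 2 + 3 + 4
= 12.

12


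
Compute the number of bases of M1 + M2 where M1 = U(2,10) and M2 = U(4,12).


Bases of a direct sum M1 + M2: |B| = |B(M1)| * |B(M2)|.
|B(U(2,10))| = C(10,2) = 45.
|B(U(4,12))| = C(12,4) = 495.
Total bases = 45 * 495 = 22275.

22275


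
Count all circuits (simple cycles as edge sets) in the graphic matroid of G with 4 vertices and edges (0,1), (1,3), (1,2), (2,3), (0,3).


A circuit in a graphic matroid = edge set of a simple cycle.
G has 4 vertices and 5 edges.
Enumerating all minimal edge subsets forming cycles...
Total circuits found: 3.

3


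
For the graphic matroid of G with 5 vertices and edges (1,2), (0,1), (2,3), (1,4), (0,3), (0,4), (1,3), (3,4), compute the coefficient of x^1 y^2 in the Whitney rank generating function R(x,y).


R(x,y) = sum over A in 2^E of x^(r(E)-r(A)) * y^(|A|-r(A)).
G has 5 vertices, 8 edges. r(E) = 4.
Enumerate all 2^8 = 256 subsets.
Count subsets with r(E)-r(A)=1 and |A|-r(A)=2: 8.

8


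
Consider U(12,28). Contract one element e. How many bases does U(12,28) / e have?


Contracting e from U(12,28) gives U(11,27).
Bases of U(11,27) = C(27,11) = 13037895.

13037895


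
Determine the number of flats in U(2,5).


Flats of U(2,5): every subset of size < 2 is a flat, plus E itself.
Count = C(5,0) + C(5,1) + 1
     = 1 + 5 + 1
     = 7.

7


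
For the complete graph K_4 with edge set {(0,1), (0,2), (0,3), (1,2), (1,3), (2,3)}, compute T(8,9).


T(K_4; x,y) = x^3 + 3x^2 + 4xy + 2x + y^3 + 3y^2 + 2y.
Substituting x=8, y=9:
= 512 + 192 + 288 + 16 + 729 + 243 + 18
= 1998.

1998


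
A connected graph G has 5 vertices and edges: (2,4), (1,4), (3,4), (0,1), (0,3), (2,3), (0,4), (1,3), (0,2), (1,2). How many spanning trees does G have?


By Kirchhoff's matrix tree theorem, the number of spanning trees equals
the determinant of any cofactor of the Laplacian matrix L.
G has 5 vertices and 10 edges.
Computing the (4 x 4) cofactor determinant gives 125.

125


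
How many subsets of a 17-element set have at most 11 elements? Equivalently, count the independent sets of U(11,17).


Independent sets of U(11,17) are all subsets of size <= 11.
Count = C(17,0) + C(17,1) + C(17,2) + C(17,3) + C(17,4) + C(17,5) + C(17,6) + C(17,7) + C(17,8) + C(17,9) + C(17,10) + C(17,11)
     = 1 + 17 + 136 + 680 + 2380 + 6188 + 12376 + 19448 + 24310 + 24310 + 19448 + 12376
     = 121670.

121670


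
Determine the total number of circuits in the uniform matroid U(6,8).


In U(6,8), circuits are the (7)-element subsets.
Any set of 7 elements is dependent, and removing any one element gives
an independent set of size 6, so it is a minimal dependent set.
Number of circuits = (8 choose 7) = 8.

8


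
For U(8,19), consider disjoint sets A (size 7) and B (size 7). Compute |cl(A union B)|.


|A union B| = 7 + 7 = 14 (disjoint).
In U(8,19), cl(S) = S if |S| < 8, else cl(S) = E.
Since 14 >= 8, cl(A union B) = E.
|cl(A union B)| = 19.

19


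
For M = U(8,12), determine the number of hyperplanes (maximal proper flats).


Hyperplanes of U(8,12) are flats of rank 7.
In a uniform matroid, these are exactly the (7)-element subsets.
Count = C(12,7) = 792.

792


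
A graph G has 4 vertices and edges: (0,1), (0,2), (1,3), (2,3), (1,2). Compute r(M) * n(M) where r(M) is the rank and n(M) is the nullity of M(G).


r(M) = |V| - c = 4 - 1 = 3.
nullity = |E| - r(M) = 5 - 3 = 2.
Product = 3 * 2 = 6.

6


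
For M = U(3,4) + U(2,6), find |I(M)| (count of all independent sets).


For a direct sum, |I(M1+M2)| = |I(M1)| * |I(M2)|.
|I(U(3,4))| = sum C(4,k) for k=0..3 = 15.
|I(U(2,6))| = sum C(6,k) for k=0..2 = 22.
Total = 15 * 22 = 330.

330


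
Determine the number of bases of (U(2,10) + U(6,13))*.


(M1+M2)* = M1* + M2*.
M1* = U(8,10), bases: C(10,8) = 45.
M2* = U(7,13), bases: C(13,7) = 1716.
|B(M*)| = 45 * 1716 = 77220.

77220


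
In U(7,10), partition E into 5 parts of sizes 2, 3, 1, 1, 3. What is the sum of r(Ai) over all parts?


r(Ai) = min(|Ai|, 7) for each part.
Sum = min(2,7) + min(3,7) + min(1,7) + min(1,7) + min(3,7)
    = 2 + 3 + 1 + 1 + 3
    = 10.

10


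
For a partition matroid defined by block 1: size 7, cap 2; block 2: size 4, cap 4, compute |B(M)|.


A basis picks exactly ci elements from block i.
Number of bases = product of C(|Si|, ci).
= C(7,2) * C(4,4)
= 21 * 1
= 21.

21


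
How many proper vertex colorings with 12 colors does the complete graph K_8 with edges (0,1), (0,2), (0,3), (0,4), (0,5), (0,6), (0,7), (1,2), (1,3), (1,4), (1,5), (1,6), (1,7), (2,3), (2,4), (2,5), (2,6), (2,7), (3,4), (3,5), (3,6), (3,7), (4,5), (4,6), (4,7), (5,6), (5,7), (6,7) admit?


P(K_8, k) = k(k-1)(k-2)...(k-7).
P(12) = (12) * (11) * (10) * (9) * (8) * (7) * (6) * (5) = 19958400.

19958400


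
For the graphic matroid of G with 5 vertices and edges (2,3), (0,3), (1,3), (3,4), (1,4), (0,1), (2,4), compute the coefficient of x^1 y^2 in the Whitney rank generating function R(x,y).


R(x,y) = sum over A in 2^E of x^(r(E)-r(A)) * y^(|A|-r(A)).
G has 5 vertices, 7 edges. r(E) = 4.
Enumerate all 2^7 = 128 subsets.
Count subsets with r(E)-r(A)=1 and |A|-r(A)=2: 2.

2


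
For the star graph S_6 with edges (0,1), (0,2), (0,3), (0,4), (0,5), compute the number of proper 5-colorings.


P(tree, k) = k * (k-1)^(5) for any tree on 6 vertices.
P(5) = 5 * 4^5 = 5 * 1024 = 5120.

5120


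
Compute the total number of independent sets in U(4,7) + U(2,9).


For a direct sum, |I(M1+M2)| = |I(M1)| * |I(M2)|.
|I(U(4,7))| = sum C(7,k) for k=0..4 = 99.
|I(U(2,9))| = sum C(9,k) for k=0..2 = 46.
Total = 99 * 46 = 4554.

4554


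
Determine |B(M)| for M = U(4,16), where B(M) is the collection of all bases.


Bases of U(4,16) are all 4-element subsets of the 16-element ground set.
Number of bases = C(16,4).
C(16,4) = (16 * 15 * 14 * 13) / (1 * 2 * 3 * 4) = 1820.

1820


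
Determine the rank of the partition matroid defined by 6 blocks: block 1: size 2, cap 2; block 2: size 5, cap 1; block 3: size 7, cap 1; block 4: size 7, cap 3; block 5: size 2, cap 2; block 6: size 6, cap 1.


Rank of a partition matroid = sum of min(|Si|, ci) for each block.
= min(2,2) + min(5,1) + min(7,1) + min(7,3) + min(2,2) + min(6,1)
= 2 + 1 + 1 + 3 + 2 + 1
= 10.

10


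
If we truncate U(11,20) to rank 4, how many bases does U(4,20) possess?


Truncating U(11,20) to rank 4 gives U(4,20).
Bases of U(4,20) are all 4-element subsets of 20 elements.
Number of bases = (20 choose 4) = 4845.

4845


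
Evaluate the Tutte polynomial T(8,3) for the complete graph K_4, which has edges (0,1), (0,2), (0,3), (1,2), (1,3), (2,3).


T(K_4; x,y) = x^3 + 3x^2 + 4xy + 2x + y^3 + 3y^2 + 2y.
Substituting x=8, y=3:
= 512 + 192 + 96 + 16 + 27 + 27 + 6
= 876.

876


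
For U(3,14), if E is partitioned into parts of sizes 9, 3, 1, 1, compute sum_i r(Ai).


r(Ai) = min(|Ai|, 3) for each part.
Sum = min(9,3) + min(3,3) + min(1,3) + min(1,3)
    = 3 + 3 + 1 + 1
    = 8.

8


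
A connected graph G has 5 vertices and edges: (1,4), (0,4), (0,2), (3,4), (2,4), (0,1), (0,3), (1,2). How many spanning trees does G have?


By Kirchhoff's matrix tree theorem, the number of spanning trees equals
the determinant of any cofactor of the Laplacian matrix L.
G has 5 vertices and 8 edges.
Computing the (4 x 4) cofactor determinant gives 40.

40


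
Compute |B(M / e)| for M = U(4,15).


Contracting e from U(4,15) gives U(3,14).
Bases of U(3,14) = C(14,3) = 14! / (3! * 11!) = 364.

364


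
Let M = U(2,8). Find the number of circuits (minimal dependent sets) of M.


In U(2,8), circuits are the (3)-element subsets.
Any set of 3 elements is dependent, and removing any one element gives
an independent set of size 2, so it is a minimal dependent set.
Number of circuits = C(8,3) = (8 * 7 * 6) / (1 * 2 * 3) = 56.

56


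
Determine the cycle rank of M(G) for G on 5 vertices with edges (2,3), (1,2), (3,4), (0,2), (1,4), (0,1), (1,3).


Cycle rank (nullity) = |E| - r(M) = |E| - (|V| - c).
|E| = 7, |V| = 5, c = 1.
Nullity = 7 - (5 - 1) = 7 - 4 = 3.

3


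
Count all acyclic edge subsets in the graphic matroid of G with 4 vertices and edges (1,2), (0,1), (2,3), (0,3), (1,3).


An independent set in a graphic matroid is an acyclic edge subset.
G has 4 vertices and 5 edges.
Enumerate all 2^5 = 32 subsets, checking for acyclicity.
Total independent sets = 24.

24


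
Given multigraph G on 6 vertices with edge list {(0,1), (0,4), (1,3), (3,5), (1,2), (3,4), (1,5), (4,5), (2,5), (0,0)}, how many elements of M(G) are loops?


In a graphic matroid, a loop is a self-loop edge (u,u) with rank 0.
Examining all 10 edges for self-loops...
Self-loops found: (0,0)
Number of loops = 1.

1


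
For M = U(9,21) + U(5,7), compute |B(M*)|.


(M1+M2)* = M1* + M2*.
M1* = U(12,21), bases: C(21,12) = 293930.
M2* = U(2,7), bases: C(7,2) = 21.
|B(M*)| = 293930 * 21 = 6172530.

6172530


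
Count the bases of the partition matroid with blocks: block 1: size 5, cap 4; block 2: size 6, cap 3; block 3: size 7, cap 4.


A basis picks exactly ci elements from block i.
Number of bases = product of C(|Si|, ci).
= C(5,4) * C(6,3) * C(7,4)
= 5 * 20 * 35
= 3500.

3500


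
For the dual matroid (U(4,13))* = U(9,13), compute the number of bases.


The dual of U(r,n) is U(n-r, n) = U(9,13).
Bases of U(9,13) are all (9)-element subsets.
|B(M*)| = C(13,9) = 715.

715


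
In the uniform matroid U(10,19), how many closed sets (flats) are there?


Flats of U(10,19): every subset of size < 10 is a flat, plus E itself.
Count = C(19,0) + C(19,1) + C(19,2) + C(19,3) + C(19,4) + C(19,5) + C(19,6) + C(19,7) + C(19,8) + C(19,9) + 1
     = 1 + 19 + 171 + 969 + 3876 + 11628 + 27132 + 50388 + 75582 + 92378 + 1
     = 262145.

262145


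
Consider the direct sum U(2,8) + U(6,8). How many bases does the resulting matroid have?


Bases of a direct sum M1 + M2: |B| = |B(M1)| * |B(M2)|.
|B(U(2,8))| = C(8,2) = 28.
|B(U(6,8))| = C(8,6) = 28.
Total bases = 28 * 28 = 784.

784


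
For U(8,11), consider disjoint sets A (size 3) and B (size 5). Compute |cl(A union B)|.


|A union B| = 3 + 5 = 8 (disjoint).
In U(8,11), cl(S) = S if |S| < 8, else cl(S) = E.
Since 8 >= 8, cl(A union B) = E.
|cl(A union B)| = 11.

11


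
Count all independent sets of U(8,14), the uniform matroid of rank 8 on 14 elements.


Independent sets of U(8,14) are all subsets of size <= 8.
Count = C(14,0) + C(14,1) + C(14,2) + C(14,3) + C(14,4) + C(14,5) + C(14,6) + C(14,7) + C(14,8)
     = 1 + 14 + 91 + 364 + 1001 + 2002 + 3003 + 3432 + 3003
     = 12911.

12911


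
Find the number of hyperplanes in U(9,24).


Hyperplanes of U(9,24) are flats of rank 8.
In a uniform matroid, these are exactly the (8)-element subsets.
Count = C(24,8) = 735471.

735471


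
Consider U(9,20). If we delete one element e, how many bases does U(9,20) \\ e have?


Deleting e from U(9,20) gives U(9,19) since n > r.
Bases of U(9,19) = C(19,9) = 92378.

92378


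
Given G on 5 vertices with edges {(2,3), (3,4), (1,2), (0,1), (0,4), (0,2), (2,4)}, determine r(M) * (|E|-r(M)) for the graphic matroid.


r(M) = |V| - c = 5 - 1 = 4.
nullity = |E| - r(M) = 7 - 4 = 3.
Product = 4 * 3 = 12.

12


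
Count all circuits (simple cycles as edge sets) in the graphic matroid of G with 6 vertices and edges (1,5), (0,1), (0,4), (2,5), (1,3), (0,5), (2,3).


A circuit in a graphic matroid = edge set of a simple cycle.
G has 6 vertices and 7 edges.
Enumerating all minimal edge subsets forming cycles...
Total circuits found: 3.

3


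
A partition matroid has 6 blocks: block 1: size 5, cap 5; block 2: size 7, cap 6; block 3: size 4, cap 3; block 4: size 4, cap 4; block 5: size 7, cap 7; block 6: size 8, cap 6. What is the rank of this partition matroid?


Rank of a partition matroid = sum of min(|Si|, ci) for each block.
= min(5,5) + min(7,6) + min(4,3) + min(4,4) + min(7,7) + min(8,6)
= 5 + 6 + 3 + 4 + 7 + 6
= 31.

31


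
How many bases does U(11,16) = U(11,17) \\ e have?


Deleting e from U(11,17) gives U(11,16) since n > r.
Bases of U(11,16) = C(16,11) = 4368.

4368


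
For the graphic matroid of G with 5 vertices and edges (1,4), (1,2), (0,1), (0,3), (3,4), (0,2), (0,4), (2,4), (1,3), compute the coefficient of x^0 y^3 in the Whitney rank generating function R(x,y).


R(x,y) = sum over A in 2^E of x^(r(E)-r(A)) * y^(|A|-r(A)).
G has 5 vertices, 9 edges. r(E) = 4.
Enumerate all 2^9 = 512 subsets.
Count subsets with r(E)-r(A)=0 and |A|-r(A)=3: 36.

36


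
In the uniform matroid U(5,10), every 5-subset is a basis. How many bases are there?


Bases of U(5,10) are all 5-element subsets of the 10-element ground set.
Number of bases = C(10,5).
C(10,5) = 252.

252


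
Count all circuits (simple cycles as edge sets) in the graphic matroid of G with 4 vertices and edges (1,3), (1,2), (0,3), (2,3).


A circuit in a graphic matroid = edge set of a simple cycle.
G has 4 vertices and 4 edges.
Enumerating all minimal edge subsets forming cycles...
Total circuits found: 1.

1


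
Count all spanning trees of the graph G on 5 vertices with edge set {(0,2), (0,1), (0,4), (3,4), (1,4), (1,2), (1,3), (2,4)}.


By Kirchhoff's matrix tree theorem, the number of spanning trees equals
the determinant of any cofactor of the Laplacian matrix L.
G has 5 vertices and 8 edges.
Computing the (4 x 4) cofactor determinant gives 40.

40


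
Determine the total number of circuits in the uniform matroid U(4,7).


In U(4,7), circuits are the (5)-element subsets.
Any set of 5 elements is dependent, and removing any one element gives
an independent set of size 4, so it is a minimal dependent set.
Number of circuits = (7 choose 5) = 21.

21


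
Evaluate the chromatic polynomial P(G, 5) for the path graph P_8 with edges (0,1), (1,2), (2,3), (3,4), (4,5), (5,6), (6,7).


P(P_8, k) = k * (k-1)^(7).
P(5) = 5 * 4^7 = 5 * 16384 = 81920.

81920


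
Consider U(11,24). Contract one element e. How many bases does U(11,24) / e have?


Contracting e from U(11,24) gives U(10,23).
Bases of U(10,23) = (23 choose 10) = 1144066.

1144066


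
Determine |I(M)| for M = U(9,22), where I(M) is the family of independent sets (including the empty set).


Independent sets of U(9,22) are all subsets of size <= 9.
Count = (22 choose 0) + (22 choose 1) + (22 choose 2) + (22 choose 3) + (22 choose 4) + (22 choose 5) + (22 choose 6) + (22 choose 7) + (22 choose 8) + (22 choose 9)
     = 1 + 22 + 231 + 1540 + 7315 + 26334 + 74613 + 170544 + 319770 + 497420
     = 1097790.

1097790


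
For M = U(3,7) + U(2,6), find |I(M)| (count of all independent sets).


For a direct sum, |I(M1+M2)| = |I(M1)| * |I(M2)|.
|I(U(3,7))| = sum C(7,k) for k=0..3 = 64.
|I(U(2,6))| = sum C(6,k) for k=0..2 = 22.
Total = 64 * 22 = 1408.

1408


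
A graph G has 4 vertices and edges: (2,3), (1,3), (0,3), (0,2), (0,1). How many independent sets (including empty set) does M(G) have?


An independent set in a graphic matroid is an acyclic edge subset.
G has 4 vertices and 5 edges.
Enumerate all 2^5 = 32 subsets, checking for acyclicity.
Total independent sets = 24.

24


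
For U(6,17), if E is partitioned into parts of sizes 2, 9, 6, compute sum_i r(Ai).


r(Ai) = min(|Ai|, 6) for each part.
Sum = min(2,6) + min(9,6) + min(6,6)
    = 2 + 6 + 6
    = 14.

14


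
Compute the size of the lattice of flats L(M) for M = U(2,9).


Flats of U(2,9): every subset of size < 2 is a flat, plus E itself.
Count = C(9,0) + C(9,1) + 1
     = 1 + 9 + 1
     = 11.

11


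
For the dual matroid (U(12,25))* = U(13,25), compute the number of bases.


The dual of U(r,n) is U(n-r, n) = U(13,25).
Bases of U(13,25) are all (13)-element subsets.
|B(M*)| = (25 choose 13) = 5200300.

5200300


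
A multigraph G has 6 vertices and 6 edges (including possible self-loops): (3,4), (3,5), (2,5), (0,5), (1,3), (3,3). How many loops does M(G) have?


In a graphic matroid, a loop is a self-loop edge (u,u) with rank 0.
Examining all 6 edges for self-loops...
Self-loops found: (3,3)
Number of loops = 1.

1


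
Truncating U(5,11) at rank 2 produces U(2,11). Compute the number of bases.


Truncating U(5,11) to rank 2 gives U(2,11).
Bases of U(2,11) are all 2-element subsets of 11 elements.
Number of bases = C(11,2) = (11 * 10) / (1 * 2) = 55.

55


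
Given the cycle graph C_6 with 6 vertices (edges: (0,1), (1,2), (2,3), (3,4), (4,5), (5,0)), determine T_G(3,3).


T(C_6; x,y) = x + x^2 + ... + x^(5) + y.
T(3,3) = 3^1 + 3^2 + 3^3 + 3^4 + 3^5 + 3
= 3 + 9 + 27 + 81 + 243 + 3
= 366.

366


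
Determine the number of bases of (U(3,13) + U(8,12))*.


(M1+M2)* = M1* + M2*.
M1* = U(10,13), bases: C(13,10) = 286.
M2* = U(4,12), bases: C(12,4) = 495.
|B(M*)| = 286 * 495 = 141570.

141570


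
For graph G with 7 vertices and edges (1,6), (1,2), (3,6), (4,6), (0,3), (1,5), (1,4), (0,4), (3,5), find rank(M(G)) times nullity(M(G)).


r(M) = |V| - c = 7 - 1 = 6.
nullity = |E| - r(M) = 9 - 6 = 3.
Product = 6 * 3 = 18.

18


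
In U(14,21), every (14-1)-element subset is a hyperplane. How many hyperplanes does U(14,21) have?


Hyperplanes of U(14,21) are flats of rank 13.
In a uniform matroid, these are exactly the (13)-element subsets.
Count = C(21,13) = 203490.

203490


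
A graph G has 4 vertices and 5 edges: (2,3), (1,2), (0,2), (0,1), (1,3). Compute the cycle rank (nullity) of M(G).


Cycle rank (nullity) = |E| - r(M) = |E| - (|V| - c).
|E| = 5, |V| = 4, c = 1.
Nullity = 5 - (4 - 1) = 5 - 3 = 2.

2


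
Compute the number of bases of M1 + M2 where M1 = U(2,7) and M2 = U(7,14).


Bases of a direct sum M1 + M2: |B| = |B(M1)| * |B(M2)|.
|B(U(2,7))| = C(7,2) = 21.
|B(U(7,14))| = C(14,7) = 3432.
Total bases = 21 * 3432 = 72072.

72072


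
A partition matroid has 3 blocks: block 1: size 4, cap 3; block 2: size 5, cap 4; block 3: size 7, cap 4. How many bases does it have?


A basis picks exactly ci elements from block i.
Number of bases = product of C(|Si|, ci).
= C(4,3) * C(5,4) * C(7,4)
= 4 * 5 * 35
= 700.

700


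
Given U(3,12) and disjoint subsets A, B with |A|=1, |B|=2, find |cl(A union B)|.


|A union B| = 1 + 2 = 3 (disjoint).
In U(3,12), cl(S) = S if |S| < 3, else cl(S) = E.
Since 3 >= 3, cl(A union B) = E.
|cl(A union B)| = 12.

12


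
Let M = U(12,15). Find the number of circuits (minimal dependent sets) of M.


In U(12,15), circuits are the (13)-element subsets.
Any set of 13 elements is dependent, and removing any one element gives
an independent set of size 12, so it is a minimal dependent set.
Number of circuits = C(15,13) = 15! / (13! * 2!) = 105.

105


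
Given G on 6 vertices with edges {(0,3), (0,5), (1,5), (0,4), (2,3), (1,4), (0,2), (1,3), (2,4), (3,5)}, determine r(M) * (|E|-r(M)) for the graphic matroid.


r(M) = |V| - c = 6 - 1 = 5.
nullity = |E| - r(M) = 10 - 5 = 5.
Product = 5 * 5 = 25.

25


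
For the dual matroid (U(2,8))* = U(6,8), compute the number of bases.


The dual of U(r,n) is U(n-r, n) = U(6,8).
Bases of U(6,8) are all (6)-element subsets.
|B(M*)| = C(8,6) = 8! / (6! * 2!) = 28.

28


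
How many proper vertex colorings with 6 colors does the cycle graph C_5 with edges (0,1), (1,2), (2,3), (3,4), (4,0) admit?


P(C_5, k) = (k-1)^5 + (-1)^5*(k-1).
P(6) = (5)^5 - 5
= 3125 - 5 = 3120.

3120


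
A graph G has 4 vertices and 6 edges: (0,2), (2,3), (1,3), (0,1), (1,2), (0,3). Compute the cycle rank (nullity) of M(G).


Cycle rank (nullity) = |E| - r(M) = |E| - (|V| - c).
|E| = 6, |V| = 4, c = 1.
Nullity = 6 - (4 - 1) = 6 - 3 = 3.

3


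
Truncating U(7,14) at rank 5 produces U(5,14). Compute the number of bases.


Truncating U(7,14) to rank 5 gives U(5,14).
Bases of U(5,14) are all 5-element subsets of 14 elements.
Number of bases = C(14,5) = 2002.

2002


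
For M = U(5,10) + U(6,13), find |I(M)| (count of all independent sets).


For a direct sum, |I(M1+M2)| = |I(M1)| * |I(M2)|.
|I(U(5,10))| = sum C(10,k) for k=0..5 = 638.
|I(U(6,13))| = sum C(13,k) for k=0..6 = 4096.
Total = 638 * 4096 = 2613248.

2613248


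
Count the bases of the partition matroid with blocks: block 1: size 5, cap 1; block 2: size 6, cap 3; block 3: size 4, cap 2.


A basis picks exactly ci elements from block i.
Number of bases = product of C(|Si|, ci).
= C(5,1) * C(6,3) * C(4,2)
= 5 * 20 * 6
= 600.

600


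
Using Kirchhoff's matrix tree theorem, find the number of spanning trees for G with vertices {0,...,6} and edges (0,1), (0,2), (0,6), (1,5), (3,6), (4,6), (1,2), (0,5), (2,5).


By Kirchhoff's matrix tree theorem, the number of spanning trees equals
the determinant of any cofactor of the Laplacian matrix L.
G has 7 vertices and 9 edges.
Computing the (6 x 6) cofactor determinant gives 16.

16
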